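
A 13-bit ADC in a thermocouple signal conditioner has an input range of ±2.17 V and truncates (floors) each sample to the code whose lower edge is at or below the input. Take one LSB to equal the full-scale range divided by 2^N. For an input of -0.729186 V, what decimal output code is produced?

2719

Full-scale range = 2.17 V − (-2.17 V) = 4.34 V. LSB = 4.34 V / 2^13 ≈ 0.5298 mV.
(V_in − V_min) × 2^13/range = (-0.729186 − (-2.17)) × 8192/4.34 = 2719.619.
Floor → code = 2719.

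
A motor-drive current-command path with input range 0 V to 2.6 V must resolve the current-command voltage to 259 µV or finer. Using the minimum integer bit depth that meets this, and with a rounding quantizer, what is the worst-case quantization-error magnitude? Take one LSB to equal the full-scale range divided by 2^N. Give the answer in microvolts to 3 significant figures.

79.3 µV

V_FS = 2.6 V.
Levels needed ≥ 2.6/259 µV = 10040. 2^14 = 16384 suffices, so N_min = 14.
LSB = 2.6 V ÷ 2^14 = 2.6/16384 V = 158.69 µV.
Half an LSB is 79.3 µV.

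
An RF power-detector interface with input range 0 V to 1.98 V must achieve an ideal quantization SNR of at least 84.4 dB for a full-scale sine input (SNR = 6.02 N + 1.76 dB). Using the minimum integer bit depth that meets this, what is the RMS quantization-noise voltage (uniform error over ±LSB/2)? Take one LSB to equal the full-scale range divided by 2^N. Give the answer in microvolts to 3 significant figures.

34.9 µV

Span = 1.98 V.
Solving 6.02 N ≥ 84.4 − 1.76: N ≥ 13.728. Round up → N = 14.
LSB = 1.98 V / 2^14 = 120.85 µV.
RMS noise = LSB/√12 = 34.9 µV.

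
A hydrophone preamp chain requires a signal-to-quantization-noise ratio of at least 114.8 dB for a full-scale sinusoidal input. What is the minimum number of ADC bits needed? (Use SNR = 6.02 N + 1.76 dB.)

N ≥ (114.8 − 1.76)/6.02 = 18.777 → N_min = 19.

19 bits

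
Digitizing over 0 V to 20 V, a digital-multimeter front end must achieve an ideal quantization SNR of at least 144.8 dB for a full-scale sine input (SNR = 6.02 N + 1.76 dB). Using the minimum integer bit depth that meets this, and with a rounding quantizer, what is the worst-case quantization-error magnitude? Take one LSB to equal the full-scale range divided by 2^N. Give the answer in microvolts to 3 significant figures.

V_FS = 20 V.
N ≥ (144.8 − 1.76)/6.02 = 23.761 → N_min = 24.
LSB = 20 V / 2^24 = 1.1921 µV.
Max error for round-to-nearest is LSB/2 = 0.596 µV.

0.596 µV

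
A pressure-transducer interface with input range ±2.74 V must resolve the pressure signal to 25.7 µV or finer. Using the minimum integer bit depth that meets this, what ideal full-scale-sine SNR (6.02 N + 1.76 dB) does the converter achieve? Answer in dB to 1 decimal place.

Span: 2.74 V − (-2.74 V) = 5.48 V.
Levels needed ≥ 5.48/25.7 µV = 213200. 2^18 = 262144 suffices, so N_min = 18.
SNR = 6.02 × 18 + 1.76 = 110.12 dB.

110.1 dB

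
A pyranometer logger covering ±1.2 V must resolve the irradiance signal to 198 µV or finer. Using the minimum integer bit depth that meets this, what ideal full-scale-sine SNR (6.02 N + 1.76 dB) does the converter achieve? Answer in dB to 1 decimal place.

Full-scale range = 1.2 V − (-1.2 V) = 2.4 V.
2.4 V / 198 µV = 12120. Since 2^13 = 8192 and 2^14 = 16384, N = 14.
SNR = 6.02 × 14 + 1.76 = 86.04 dB.

86.0 dB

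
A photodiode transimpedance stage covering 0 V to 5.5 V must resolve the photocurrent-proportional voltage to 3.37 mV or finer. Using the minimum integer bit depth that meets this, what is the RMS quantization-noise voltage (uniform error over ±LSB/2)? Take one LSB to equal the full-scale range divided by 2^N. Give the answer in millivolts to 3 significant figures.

0.775 mV

Span = 5.5 V.
Levels needed ≥ 5.5/3.37 mV = 1632. 2^11 = 2048 suffices, so N_min = 11.
One LSB is 5.5 V / 2048 = 2.6855 mV.
σ_q = LSB/√12 = 2.6855 mV/3.4641 = 0.775 mV.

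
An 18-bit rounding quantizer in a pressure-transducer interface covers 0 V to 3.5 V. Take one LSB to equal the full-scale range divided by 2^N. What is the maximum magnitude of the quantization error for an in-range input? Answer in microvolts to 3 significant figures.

Full-scale range = 3.5 V.
One LSB is 3.5 V / 262144 = 13.351 µV.
A rounding quantizer has |error| ≤ LSB/2 = 6.68 µV.

6.68 µV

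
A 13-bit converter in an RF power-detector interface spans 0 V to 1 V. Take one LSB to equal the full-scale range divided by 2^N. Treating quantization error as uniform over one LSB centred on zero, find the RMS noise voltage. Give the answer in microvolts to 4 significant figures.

Range is 1 V.
One LSB is 1 V / 8192 = 122.070 µV.
For a uniform distribution on [−LSB/2, +LSB/2], V_rms = LSB/√12 = 122.070 µV/3.4641 = 35.24 µV.

35.24 µV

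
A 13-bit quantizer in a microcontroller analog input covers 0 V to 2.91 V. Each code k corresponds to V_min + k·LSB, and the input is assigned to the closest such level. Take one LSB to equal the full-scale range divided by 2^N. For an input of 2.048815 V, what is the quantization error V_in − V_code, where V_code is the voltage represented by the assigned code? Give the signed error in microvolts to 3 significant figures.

Span = 2.91 V. LSB = 2.91 V / 2^13 ≈ 355.2 µV.
(V_in − V_min)/LSB = (2.048815 − (0)) × 8192/2.91 = 5767.6606 → nearest code k = 5768.
Reconstructed level: 0 + 5768 × 2.91/8192 V = 2.048935547 V.
e = 2.048815 − (2.048935547) = −121 µV.

−121 µV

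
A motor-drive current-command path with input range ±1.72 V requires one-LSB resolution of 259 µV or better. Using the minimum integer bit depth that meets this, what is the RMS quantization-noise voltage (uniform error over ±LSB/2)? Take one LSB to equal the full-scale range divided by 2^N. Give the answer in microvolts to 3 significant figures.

60.6 µV

Range = 1.72 − (-1.72) = 3.44 V.
Required number of levels: 3.44/259 µV = 13282; smallest N with 2^N ≥ that is 14.
One LSB is 3.44 V / 16384 = 209.96 µV.
V_rms = LSB/√12 = 60.6 µV.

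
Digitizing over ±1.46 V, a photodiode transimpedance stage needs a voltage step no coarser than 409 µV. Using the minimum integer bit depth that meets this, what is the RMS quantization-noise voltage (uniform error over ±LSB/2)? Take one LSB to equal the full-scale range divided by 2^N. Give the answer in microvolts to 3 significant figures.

103 µV

Span: 1.46 V − (-1.46 V) = 2.92 V.
2.92 V / 409 µV = 7139. Since 2^12 = 4096 and 2^13 = 8192, N = 13.
LSB = 2.92 V ÷ 2^13 = 2.92/8192 V = 356.45 µV.
σ_q = LSB/√12 = 356.45 µV/3.4641 = 103 µV.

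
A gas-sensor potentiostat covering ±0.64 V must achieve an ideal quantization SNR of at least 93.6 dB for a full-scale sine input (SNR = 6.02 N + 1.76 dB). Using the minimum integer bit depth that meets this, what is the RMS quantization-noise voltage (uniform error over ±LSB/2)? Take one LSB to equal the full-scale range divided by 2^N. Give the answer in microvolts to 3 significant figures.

Full-scale range = 0.64 V − (-0.64 V) = 1.28 V.
Required N = ⌈(93.6 − 1.76)/6.02⌉ = ⌈15.256⌉ = 16.
LSB = 1.28 V / 2^16 = 19.531 µV.
σ_q = LSB/√12 = 19.531 µV/3.4641 = 5.64 µV.

5.64 µV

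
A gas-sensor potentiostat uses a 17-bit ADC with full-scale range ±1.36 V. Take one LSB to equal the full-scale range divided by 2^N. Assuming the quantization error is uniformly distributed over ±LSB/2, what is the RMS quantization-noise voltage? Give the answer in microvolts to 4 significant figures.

Full-scale range = 1.36 V − (-1.36 V) = 2.72 V.
One LSB is 2.72 V / 131072 = 20.7520 µV.
RMS of a uniform error over width LSB is LSB/√12 = 5.991 µV.

5.991 µV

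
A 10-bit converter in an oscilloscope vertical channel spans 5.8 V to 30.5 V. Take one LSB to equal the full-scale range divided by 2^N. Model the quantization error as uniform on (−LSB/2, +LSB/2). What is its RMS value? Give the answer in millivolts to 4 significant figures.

Span: 30.5 V − (5.8 V) = 24.7 V.
One LSB is 24.7 V / 1024 = 24.1211 mV.
RMS of a uniform error over width LSB is LSB/√12 = 6.963 mV.

6.963 mV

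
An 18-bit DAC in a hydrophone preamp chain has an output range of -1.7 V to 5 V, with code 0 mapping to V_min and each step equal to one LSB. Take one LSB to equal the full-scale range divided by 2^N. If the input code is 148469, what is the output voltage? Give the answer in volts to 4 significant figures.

The full-scale span is 5 − (-1.7) = 6.7 V. LSB = 6.7 V / 2^18.
V_out = -1.7 + 148469 × (6.7/262144) V
      = -1.7 + 3.79464 = 2.09464 V.

2.095 V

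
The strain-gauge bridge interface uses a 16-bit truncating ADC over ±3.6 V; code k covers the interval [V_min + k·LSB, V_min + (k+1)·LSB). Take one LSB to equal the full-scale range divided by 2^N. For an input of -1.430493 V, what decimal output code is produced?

Full-scale range = 3.6 V − (-3.6 V) = 7.2 V. LSB = 7.2 V / 2^16 ≈ 109.9 µV.
code = ⌊(V_in − V_min)/LSB⌋ = ⌊(V_in − V_min) × 2^16 / range⌋
     = ⌊(-1.430493 − (-3.6)) × 65536 / 7.2⌋ = ⌊2.169507 × 65536/7.2⌋
     = ⌊19747.335⌋ = 19747.

19747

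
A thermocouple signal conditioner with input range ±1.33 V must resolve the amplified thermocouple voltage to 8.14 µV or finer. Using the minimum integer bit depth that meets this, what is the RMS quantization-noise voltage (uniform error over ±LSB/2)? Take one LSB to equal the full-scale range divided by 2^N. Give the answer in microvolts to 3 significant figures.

1.46 µV

The full-scale span is 1.33 − (-1.33) = 2.66 V.
Need 2^N ≥ 2.66 V / 8.14 µV = 326800 → N_min = 19.
Step size = 2.66/524288 V = 5.0735 µV.
V_rms = LSB/√12 = 1.46 µV.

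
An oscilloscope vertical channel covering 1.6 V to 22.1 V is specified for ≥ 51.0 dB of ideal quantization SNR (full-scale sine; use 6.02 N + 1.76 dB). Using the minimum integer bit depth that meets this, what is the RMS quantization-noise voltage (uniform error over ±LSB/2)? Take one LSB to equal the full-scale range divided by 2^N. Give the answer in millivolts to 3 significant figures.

11.6 mV

Full-scale range = 22.1 V − (1.6 V) = 20.5 V.
Required N = ⌈(51.0 − 1.76)/6.02⌉ = ⌈8.179⌉ = 9.
One LSB is 20.5 V / 512 = 40.039 mV.
V_rms = LSB/√12 = 11.6 mV.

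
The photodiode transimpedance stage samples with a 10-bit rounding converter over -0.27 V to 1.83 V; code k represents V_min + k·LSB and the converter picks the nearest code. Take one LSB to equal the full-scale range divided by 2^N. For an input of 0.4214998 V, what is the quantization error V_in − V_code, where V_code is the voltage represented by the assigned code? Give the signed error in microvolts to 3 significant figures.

Range = 1.83 − (-0.27) = 2.1 V. LSB = 2.1 V / 2^10 ≈ 2.051 mV.
(V_in − V_min)/LSB = (0.4214998 − (-0.27)) × 1024/2.1 = 337.1885 → nearest code k = 337.
V_code = V_min + k × range/2^10 = -0.27 + 337 × 2.1/1024 = 0.4211132813 V.
e = 0.4214998 − (0.4211132813) = +387 µV.

+387 µV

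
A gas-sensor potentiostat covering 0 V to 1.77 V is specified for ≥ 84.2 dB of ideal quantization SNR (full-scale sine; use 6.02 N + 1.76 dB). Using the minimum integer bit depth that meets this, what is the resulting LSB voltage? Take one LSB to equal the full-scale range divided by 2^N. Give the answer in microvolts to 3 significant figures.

V_FS = 1.77 V.
Solving 6.02 N ≥ 84.2 − 1.76: N ≥ 13.694. Round up → N = 14.
LSB = 1.77 V ÷ 2^14 = 1.77/16384 V = 108 µV.

108 µV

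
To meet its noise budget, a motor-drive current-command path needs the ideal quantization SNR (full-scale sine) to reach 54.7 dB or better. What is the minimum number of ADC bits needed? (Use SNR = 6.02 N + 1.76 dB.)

N ≥ (54.7 − 1.76)/6.02 = 8.794 → N_min = 9.

9 bits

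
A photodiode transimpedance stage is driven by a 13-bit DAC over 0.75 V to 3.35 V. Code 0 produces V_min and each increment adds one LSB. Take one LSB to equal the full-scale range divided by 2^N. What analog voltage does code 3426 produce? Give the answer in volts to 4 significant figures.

1.837 V

Range = 3.35 − (0.75) = 2.6 V. LSB = 2.6 V / 2^13.
V_out = 0.75 + 3426 × (2.6/8192) V
      = 0.75 + 1.08735 = 1.83735 V.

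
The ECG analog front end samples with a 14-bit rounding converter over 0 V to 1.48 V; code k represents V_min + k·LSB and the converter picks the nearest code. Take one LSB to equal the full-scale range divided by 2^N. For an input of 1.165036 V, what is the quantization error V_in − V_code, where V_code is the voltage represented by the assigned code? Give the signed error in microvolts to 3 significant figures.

Span = 1.48 V. LSB = 1.48 V / 2^14 ≈ 90.33 µV.
Position in LSBs: (1.165036 − (0)) × 16384/1.48 = 12897.2634; rounding gives k = 12897.
V_code = V_min + k × range/2^14 = 0 + 12897 × 1.48/16384 = 1.1650122070 V.
e = 1.165036 − (1.1650122070) = +23.8 µV.

+23.8 µV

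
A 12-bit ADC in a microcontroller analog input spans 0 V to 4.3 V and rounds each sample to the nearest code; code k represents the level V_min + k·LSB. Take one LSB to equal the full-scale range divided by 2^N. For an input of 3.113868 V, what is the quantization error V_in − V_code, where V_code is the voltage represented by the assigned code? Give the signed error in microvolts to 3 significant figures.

V_FS = 4.3 V. LSB = 4.3 V / 2^12 ≈ 1.050 mV.
(V_in − V_min)/LSB = (3.113868 − (0)) × 4096/4.3 = 2966.1403 → nearest code k = 2966.
Reconstructed level: 0 + 2966 × 4.3/4096 V = 3.113720703 V.
Error = V_in − V_code = 3.113868 − (3.113720703) = +147 µV.

+147 µV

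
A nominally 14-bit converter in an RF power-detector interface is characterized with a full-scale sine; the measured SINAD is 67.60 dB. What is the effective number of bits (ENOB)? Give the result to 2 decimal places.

Inverting SNR = 6.02 N + 1.76: N_eff = (67.60 − 1.76)/6.02 = 10.9369.

10.94 bits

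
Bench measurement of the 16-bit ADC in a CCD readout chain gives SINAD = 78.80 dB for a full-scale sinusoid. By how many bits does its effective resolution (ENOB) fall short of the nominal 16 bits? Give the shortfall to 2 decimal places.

3.20 bits

N_eff = (78.80 − 1.76)/6.02 = 12.7973 bits.
Lost resolution: 16 − 12.7973 = 3.2027 bits.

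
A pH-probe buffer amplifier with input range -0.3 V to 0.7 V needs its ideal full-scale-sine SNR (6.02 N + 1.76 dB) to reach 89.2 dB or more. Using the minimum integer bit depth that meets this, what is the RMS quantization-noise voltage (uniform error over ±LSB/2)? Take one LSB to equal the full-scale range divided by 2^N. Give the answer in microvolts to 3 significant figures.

8.81 µV

Span: 0.7 V − (-0.3 V) = 1 V.
Solving 6.02 N ≥ 89.2 − 1.76: N ≥ 14.525. Round up → N = 15.
One LSB is 1 V / 32768 = 30.518 µV.
V_rms = LSB/√12 = 8.81 µV.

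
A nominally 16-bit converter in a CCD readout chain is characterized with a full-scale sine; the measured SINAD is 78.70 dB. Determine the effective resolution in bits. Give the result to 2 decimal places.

ENOB = (78.70 − 1.76)/6.02 = 12.7807 bits.

12.78 bits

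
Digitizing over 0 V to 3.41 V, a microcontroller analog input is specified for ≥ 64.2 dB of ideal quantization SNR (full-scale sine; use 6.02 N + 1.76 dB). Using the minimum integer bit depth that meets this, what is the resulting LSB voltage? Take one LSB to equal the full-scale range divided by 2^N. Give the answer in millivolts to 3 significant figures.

Span = 3.41 V.
Solving 6.02 N ≥ 64.2 − 1.76: N ≥ 10.372. Round up → N = 11.
One LSB is 3.41 V / 2048 = 1.67 mV.

1.67 mV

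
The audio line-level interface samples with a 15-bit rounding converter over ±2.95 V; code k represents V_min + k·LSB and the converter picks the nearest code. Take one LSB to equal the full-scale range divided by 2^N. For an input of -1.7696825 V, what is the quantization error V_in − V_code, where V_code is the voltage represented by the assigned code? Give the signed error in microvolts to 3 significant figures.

Span: 2.95 V − (-2.95 V) = 5.9 V. LSB = 5.9 V / 2^15 ≈ 180.1 µV.
(V_in − V_min)/LSB = (-1.7696825 − (-2.95)) × 32768/5.9 = 6555.3634 → nearest code k = 6555.
Reconstructed level: -2.95 + 6555 × 5.9/32768 V = -1.7697479248 V.
V_in − V_code = -1.7696825 − (-1.7697479248) = +65.4 µV.

+65.4 µV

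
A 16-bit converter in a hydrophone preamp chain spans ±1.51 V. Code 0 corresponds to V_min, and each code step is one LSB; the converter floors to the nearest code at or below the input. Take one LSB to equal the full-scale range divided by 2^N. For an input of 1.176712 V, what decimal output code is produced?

Range = 1.51 − (-1.51) = 3.02 V. LSB = 3.02 V / 2^16 ≈ 46.08 µV.
V_in − V_min = 1.176712 − (-1.51) = 2.686712 V.
Divide by LSB: 2.686712 × 65536/3.02 = 58303.4297.
Truncating gives code 58303.

58303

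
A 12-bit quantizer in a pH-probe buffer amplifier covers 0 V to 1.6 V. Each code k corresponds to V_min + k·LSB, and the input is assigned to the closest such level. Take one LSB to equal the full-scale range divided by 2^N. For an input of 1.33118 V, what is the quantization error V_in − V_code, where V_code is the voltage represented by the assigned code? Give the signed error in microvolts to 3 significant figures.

−70.0 µV

Span = 1.6 V. LSB = 1.6 V / 2^12 ≈ 390.6 µV.
(V_in − V_min)/LSB = (1.33118 − (0)) × 4096/1.6 = 3407.8208 → nearest code k = 3408.
V_code = V_min + k × range/2^12 = 0 + 3408 × 1.6/4096 = 1.331250000 V.
Error = V_in − V_code = 1.33118 − (1.331250000) = −70.0 µV.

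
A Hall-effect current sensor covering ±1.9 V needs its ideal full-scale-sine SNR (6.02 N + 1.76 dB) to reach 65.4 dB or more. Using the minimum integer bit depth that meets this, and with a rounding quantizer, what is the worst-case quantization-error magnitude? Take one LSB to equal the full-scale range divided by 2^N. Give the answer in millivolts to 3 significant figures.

0.928 mV

Range = 1.9 − (-1.9) = 3.8 V.
Required N = ⌈(65.4 − 1.76)/6.02⌉ = ⌈10.571⌉ = 11.
LSB = 3.8 V / 2^11 = 1.8555 mV.
Max error for round-to-nearest is LSB/2 = 0.928 mV.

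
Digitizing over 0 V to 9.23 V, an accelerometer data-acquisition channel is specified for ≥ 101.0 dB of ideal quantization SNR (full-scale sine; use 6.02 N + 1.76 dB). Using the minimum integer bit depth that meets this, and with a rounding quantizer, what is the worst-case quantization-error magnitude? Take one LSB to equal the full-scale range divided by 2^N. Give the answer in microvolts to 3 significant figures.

35.2 µV

Range is 9.23 V.
N ≥ (101.0 − 1.76)/6.02 = 16.485 → N_min = 17.
LSB = 9.23 V / 2^17 = 70.419 µV.
|e|_max = LSB/2 = 35.2 µV.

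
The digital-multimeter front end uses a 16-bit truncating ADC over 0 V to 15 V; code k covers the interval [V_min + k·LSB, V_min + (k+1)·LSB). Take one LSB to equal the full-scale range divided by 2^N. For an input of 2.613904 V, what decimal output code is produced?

Span = 15 V. LSB = 15 V / 2^16 ≈ 228.9 µV.
V_in − V_min = 2.613904 − (0) = 2.613904 V.
Divide by LSB: 2.613904 × 65536/15 = 11420.3208.
Truncating gives code 11420.

11420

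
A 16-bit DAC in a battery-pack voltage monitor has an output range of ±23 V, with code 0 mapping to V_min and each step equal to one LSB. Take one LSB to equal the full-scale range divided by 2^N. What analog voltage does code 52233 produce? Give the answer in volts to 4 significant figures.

13.66 V

Span: 23 V − (-23 V) = 46 V. LSB = 46 V / 2^16.
Output = V_min + (52233/65536) × range = -23 + 0.797012 × 46 V
      = -23 V + 36.6626 V = 13.6626 V.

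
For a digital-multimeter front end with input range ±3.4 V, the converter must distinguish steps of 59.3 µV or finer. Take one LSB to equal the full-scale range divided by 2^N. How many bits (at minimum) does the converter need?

17 bits

Span: 3.4 V − (-3.4 V) = 6.8 V.
6.8 V / 59.3 µV = 114700. Since 2^16 = 65536 and 2^17 = 131072, N = 17.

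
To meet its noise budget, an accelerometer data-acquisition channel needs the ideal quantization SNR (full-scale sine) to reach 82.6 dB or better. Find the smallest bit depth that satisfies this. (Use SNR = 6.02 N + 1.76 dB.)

N ≥ (82.6 − 1.76)/6.02 = 13.429 → N_min = 14.

14 bits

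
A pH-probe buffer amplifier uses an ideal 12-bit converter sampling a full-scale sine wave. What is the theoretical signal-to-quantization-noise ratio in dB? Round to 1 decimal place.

74.0 dB

SNR = 6.02·12 + 1.76 = 74.00 dB.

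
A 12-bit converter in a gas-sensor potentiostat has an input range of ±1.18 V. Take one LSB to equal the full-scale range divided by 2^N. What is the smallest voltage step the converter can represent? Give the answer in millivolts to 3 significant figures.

0.576 mV

Full-scale range = 1.18 V − (-1.18 V) = 2.36 V.
There are 2^12 = 4096 steps.
Step size = 2.36/4096 V = 0.576 mV.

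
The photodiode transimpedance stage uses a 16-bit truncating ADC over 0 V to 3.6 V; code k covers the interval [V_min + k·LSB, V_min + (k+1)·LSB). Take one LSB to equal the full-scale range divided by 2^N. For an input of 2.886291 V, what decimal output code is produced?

Full-scale range = 3.6 V. LSB = 3.6 V / 2^16 ≈ 54.93 µV.
V_in − V_min = 2.886291 − (0) = 2.886291 V.
Divide by LSB: 2.886291 × 65536/3.6 = 52543.3242.
Truncating gives code 52543.

52543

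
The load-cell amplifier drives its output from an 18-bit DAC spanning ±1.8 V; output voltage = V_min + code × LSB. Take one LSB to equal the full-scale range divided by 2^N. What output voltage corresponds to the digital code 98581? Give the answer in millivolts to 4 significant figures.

-446.2 mV

Full-scale range = 1.8 V − (-1.8 V) = 3.6 V. LSB = 3.6 V / 2^18.
V_out = V_min + code × LSB = -1.8 V + 98581 × 3.6 V / 262144
      = -1.8 V + 1.35380 V = -0.446196 V.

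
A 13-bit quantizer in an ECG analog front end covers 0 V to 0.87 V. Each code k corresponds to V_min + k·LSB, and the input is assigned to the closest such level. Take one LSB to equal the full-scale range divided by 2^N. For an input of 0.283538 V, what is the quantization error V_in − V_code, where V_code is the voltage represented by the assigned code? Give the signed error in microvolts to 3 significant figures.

Span = 0.87 V. LSB = 0.87 V / 2^13 ≈ 106.2 µV.
(0.283538 − (0)) / LSB = 0.283538 × 8192/0.87 = 2669.8199. Nearest integer: k = 2670.
V_code = V_min + k × range/2^13 = 0 + 2670 × 0.87/8192 = 0.2835571289 V.
e = 0.283538 − (0.2835571289) = −19.1 µV.

−19.1 µV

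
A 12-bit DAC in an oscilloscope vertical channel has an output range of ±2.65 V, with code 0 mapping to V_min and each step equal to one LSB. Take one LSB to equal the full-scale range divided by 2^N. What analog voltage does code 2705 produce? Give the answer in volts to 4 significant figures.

0.8501 V

Range = 2.65 − (-2.65) = 5.3 V. LSB = 5.3 V / 2^12.
Output = V_min + (2705/4096) × range = -2.65 + 0.660400 × 5.3 V
      = -2.65 V + 3.50012 V = 0.850122 V.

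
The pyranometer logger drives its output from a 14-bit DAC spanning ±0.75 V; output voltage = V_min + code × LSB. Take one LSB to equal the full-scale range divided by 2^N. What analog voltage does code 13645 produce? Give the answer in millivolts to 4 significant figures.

499.2 mV

The full-scale span is 0.75 − (-0.75) = 1.5 V. LSB = 1.5 V / 2^14.
V_out = -0.75 + 13645 × (1.5/16384) V
      = -0.75 V + 1.24924 V = 0.499237 V.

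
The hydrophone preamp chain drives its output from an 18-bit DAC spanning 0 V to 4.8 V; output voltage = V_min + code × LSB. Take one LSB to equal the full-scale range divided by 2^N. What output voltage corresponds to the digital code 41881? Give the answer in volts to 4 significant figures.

Range is 4.8 V. LSB = 4.8 V / 2^18.
V_out = V_min + code × LSB = 0 V + 41881 × 4.8 V / 262144
      = 0 V + 0.766864 V = 0.766864 V.

0.7669 V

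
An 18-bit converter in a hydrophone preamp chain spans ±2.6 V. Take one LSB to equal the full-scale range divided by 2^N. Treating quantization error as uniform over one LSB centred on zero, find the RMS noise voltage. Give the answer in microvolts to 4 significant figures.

Range = 2.6 − (-2.6) = 5.2 V.
LSB = 5.2 V / 2^18 = 19.8364 µV.
RMS of a uniform error over width LSB is LSB/√12 = 5.726 µV.

5.726 µV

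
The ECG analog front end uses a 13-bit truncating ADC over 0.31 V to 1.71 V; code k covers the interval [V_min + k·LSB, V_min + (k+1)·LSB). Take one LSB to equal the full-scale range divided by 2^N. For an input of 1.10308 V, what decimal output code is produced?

Range = 1.71 − (0.31) = 1.4 V. LSB = 1.4 V / 2^13 ≈ 170.9 µV.
code = ⌊(V_in − V_min)/LSB⌋ = ⌊(V_in − V_min) × 2^13 / range⌋
     = ⌊(1.10308 − (0.31)) × 8192 / 1.4⌋ = ⌊0.79308 × 8192/1.4⌋
     = ⌊4640.651⌋ = 4640.

4640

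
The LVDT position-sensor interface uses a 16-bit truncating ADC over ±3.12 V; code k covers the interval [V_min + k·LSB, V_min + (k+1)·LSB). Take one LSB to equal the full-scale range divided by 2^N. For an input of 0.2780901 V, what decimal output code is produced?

Range = 3.12 − (-3.12) = 6.24 V. LSB = 6.24 V / 2^16 ≈ 95.21 µV.
V_in − V_min = 0.2780901 − (-3.12) = 3.3980901 V.
Divide by LSB: 3.3980901 × 65536/6.24 = 35688.6591.
Truncating gives code 35688.

35688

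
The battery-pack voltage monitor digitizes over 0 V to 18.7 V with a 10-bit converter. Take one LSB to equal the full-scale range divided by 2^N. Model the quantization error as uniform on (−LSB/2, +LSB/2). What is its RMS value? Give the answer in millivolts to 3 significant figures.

5.27 mV

Full-scale range = 18.7 V.
Step size = 18.7/1024 V = 18.262 mV.
For a uniform distribution on [−LSB/2, +LSB/2], V_rms = LSB/√12 = 18.262 mV/3.4641 = 5.27 mV.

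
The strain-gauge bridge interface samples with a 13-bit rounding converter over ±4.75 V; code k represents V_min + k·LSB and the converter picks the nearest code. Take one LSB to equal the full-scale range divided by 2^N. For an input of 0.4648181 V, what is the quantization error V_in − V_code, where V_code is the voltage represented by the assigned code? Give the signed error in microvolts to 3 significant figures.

−209 µV

Full-scale range = 4.75 V − (-4.75 V) = 9.5 V. LSB = 9.5 V / 2^13 ≈ 1.160 mV.
(V_in − V_min)/LSB = (0.4648181 − (-4.75)) × 8192/9.5 = 4496.8200 → nearest code k = 4497.
Reconstructed level: -4.75 + 4497 × 9.5/8192 V = 0.4650268555 V.
V_in − V_code = 0.4648181 − (0.4650268555) = −209 µV.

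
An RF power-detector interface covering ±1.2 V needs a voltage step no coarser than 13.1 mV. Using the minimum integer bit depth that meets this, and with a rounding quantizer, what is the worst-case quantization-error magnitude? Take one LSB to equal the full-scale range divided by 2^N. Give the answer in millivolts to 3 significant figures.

The full-scale span is 1.2 − (-1.2) = 2.4 V.
Required number of levels: 2.4/13.1 mV = 183.21; smallest N with 2^N ≥ that is 8.
One LSB is 2.4 V / 256 = 9.3750 mV.
Max error for round-to-nearest is LSB/2 = 4.69 mV.

4.69 mV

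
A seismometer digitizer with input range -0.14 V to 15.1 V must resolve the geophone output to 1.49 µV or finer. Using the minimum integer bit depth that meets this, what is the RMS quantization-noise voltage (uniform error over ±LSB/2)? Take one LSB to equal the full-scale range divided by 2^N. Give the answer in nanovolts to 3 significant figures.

262 nV

Span: 15.1 V − (-0.14 V) = 15.24 V.
Levels needed ≥ 15.24/1.49 µV = 1.023e7. 2^24 = 16777216 suffices, so N_min = 24.
Step size = 15.24/16777216 V = 0.90837 µV.
σ_q = LSB/√12 = 0.90837 µV/3.4641 = 262 nV.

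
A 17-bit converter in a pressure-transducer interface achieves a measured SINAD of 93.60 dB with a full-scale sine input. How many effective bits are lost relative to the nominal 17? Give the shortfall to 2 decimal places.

ENOB = (SINAD − 1.76)/6.02 = (93.60 − 1.76)/6.02 = 15.2558 bits.
Lost resolution: 17 − 15.2558 = 1.7442 bits.

1.74 bits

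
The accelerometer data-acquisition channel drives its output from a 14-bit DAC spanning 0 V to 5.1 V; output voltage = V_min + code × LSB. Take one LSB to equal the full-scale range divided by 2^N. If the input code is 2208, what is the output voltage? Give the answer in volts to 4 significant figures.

V_FS = 5.1 V. LSB = 5.1 V / 2^14.
V_out = V_min + code × LSB = 0 V + 2208 × 5.1 V / 16384
      = 0 + 0.687305 = 0.687305 V.

0.6873 V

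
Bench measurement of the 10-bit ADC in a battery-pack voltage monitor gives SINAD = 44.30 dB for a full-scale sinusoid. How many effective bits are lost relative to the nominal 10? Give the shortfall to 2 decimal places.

2.93 bits

ENOB = (SINAD − 1.76)/6.02 = (44.30 − 1.76)/6.02 = 7.0664 bits.
10 − 7.0664 = 2.93 bits below nominal.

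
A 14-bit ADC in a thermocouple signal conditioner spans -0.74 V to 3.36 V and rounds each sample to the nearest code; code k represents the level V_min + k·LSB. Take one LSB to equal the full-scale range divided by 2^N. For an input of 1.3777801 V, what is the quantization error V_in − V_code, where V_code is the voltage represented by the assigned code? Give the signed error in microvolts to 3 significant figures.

The full-scale span is 3.36 − (-0.74) = 4.1 V. LSB = 4.1 V / 2^14 ≈ 250.2 µV.
(V_in − V_min)/LSB = (1.3777801 − (-0.74)) × 16384/4.1 = 8462.8559 → nearest code k = 8463.
V_code = V_min + k × range/2^14 = -0.74 + 8463 × 4.1/16384 = 1.3778161621 V.
e = 1.3777801 − (1.3778161621) = −36.1 µV.

−36.1 µV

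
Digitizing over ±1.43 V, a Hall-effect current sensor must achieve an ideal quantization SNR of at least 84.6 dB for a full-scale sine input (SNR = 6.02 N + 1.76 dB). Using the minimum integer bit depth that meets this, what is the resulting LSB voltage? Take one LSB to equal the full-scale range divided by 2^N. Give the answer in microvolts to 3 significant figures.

175 µV

The full-scale span is 1.43 − (-1.43) = 2.86 V.
N ≥ (84.6 − 1.76)/6.02 = 13.761 → N_min = 14.
LSB = 2.86 V / 2^14 = 175 µV.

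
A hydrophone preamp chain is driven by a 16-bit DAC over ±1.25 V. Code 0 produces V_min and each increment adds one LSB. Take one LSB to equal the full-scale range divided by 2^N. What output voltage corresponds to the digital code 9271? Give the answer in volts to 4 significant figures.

Range = 1.25 − (-1.25) = 2.5 V. LSB = 2.5 V / 2^16.
Output = V_min + (9271/65536) × range = -1.25 + 0.141464 × 2.5 V
      = -1.25 V + 0.353661 V = -0.896339 V.

-0.8963 V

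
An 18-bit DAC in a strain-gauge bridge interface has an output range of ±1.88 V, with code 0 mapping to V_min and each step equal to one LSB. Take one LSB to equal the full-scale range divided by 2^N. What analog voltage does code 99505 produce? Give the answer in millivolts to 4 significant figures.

The full-scale span is 1.88 − (-1.88) = 3.76 V. LSB = 3.76 V / 2^18.
V_out = -1.88 + 99505 × (3.76/262144) V
      = -1.88 V + 1.42723 V = -0.452774 V.

-452.8 mV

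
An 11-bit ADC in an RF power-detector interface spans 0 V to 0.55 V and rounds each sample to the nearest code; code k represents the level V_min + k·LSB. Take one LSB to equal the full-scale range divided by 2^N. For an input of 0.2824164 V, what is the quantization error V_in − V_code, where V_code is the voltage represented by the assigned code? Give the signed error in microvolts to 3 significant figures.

Full-scale range = 0.55 V. LSB = 0.55 V / 2^11 ≈ 268.6 µV.
(0.2824164 − (0)) / LSB = 0.2824164 × 2048/0.55 = 1051.6160. Nearest integer: k = 1052.
V_code = V_min + k × range/2^11 = 0 + 1052 × 0.55/2048 = 0.2825195313 V.
e = 0.2824164 − (0.2825195313) = −103 µV.

−103 µV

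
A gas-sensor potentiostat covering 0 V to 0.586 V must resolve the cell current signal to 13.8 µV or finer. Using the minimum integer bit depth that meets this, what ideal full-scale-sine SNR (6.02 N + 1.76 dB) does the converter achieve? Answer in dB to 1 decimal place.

Range is 0.586 V.
0.586 V / 13.8 µV = 42460. Since 2^15 = 32768 and 2^16 = 65536, N = 16.
6.02(16) + 1.76 = 98.08 dB.

98.1 dB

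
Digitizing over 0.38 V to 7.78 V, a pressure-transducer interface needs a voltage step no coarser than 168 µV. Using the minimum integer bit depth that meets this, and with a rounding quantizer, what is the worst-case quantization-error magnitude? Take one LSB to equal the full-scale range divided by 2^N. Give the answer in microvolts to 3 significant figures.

Full-scale range = 7.78 V − (0.38 V) = 7.4 V.
Required number of levels: 7.4/168 µV = 44048; smallest N with 2^N ≥ that is 16.
One LSB is 7.4 V / 65536 = 112.92 µV.
Max error for round-to-nearest is LSB/2 = 56.5 µV.

56.5 µV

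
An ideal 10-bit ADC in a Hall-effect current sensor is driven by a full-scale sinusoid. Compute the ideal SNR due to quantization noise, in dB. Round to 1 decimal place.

62.0 dB

For an ideal N-bit converter with full-scale sine input, SNR = 6.02 N + 1.76 dB. SNR = 6.02 × 10 + 1.76 = 60.20 + 1.76 = 61.96 dB.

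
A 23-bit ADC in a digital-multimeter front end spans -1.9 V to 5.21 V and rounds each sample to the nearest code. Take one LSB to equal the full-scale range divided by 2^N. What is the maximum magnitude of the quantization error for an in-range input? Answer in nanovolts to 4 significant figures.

Full-scale range = 5.21 V − (-1.9 V) = 7.11 V.
LSB = 7.11 V / 2^23 = 0.847578 µV.
|e|_max = LSB/2 = 423.8 nV.

423.8 nV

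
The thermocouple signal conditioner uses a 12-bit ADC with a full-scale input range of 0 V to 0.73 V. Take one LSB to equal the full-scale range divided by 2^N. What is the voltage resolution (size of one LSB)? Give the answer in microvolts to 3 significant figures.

178 µV

Span = 0.73 V.
There are 2^12 = 4096 steps.
Step size = 0.73/4096 V = 178 µV.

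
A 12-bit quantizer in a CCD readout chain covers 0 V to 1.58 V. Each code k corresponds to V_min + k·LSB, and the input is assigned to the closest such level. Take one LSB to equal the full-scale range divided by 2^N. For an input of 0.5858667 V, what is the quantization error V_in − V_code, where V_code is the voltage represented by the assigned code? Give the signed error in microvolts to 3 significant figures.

−75.7 µV

V_FS = 1.58 V. LSB = 1.58 V / 2^12 ≈ 385.7 µV.
(V_in − V_min)/LSB = (0.5858667 − (0)) × 4096/1.58 = 1518.8038 → nearest code k = 1519.
Reconstructed level: 0 + 1519 × 1.58/4096 V = 0.5859423828 V.
V_in − V_code = 0.5858667 − (0.5859423828) = −75.7 µV.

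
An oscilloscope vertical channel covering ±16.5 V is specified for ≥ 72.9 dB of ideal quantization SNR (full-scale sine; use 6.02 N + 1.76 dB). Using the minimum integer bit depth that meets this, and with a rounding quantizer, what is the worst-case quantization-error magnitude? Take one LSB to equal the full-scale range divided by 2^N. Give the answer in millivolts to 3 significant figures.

4.03 mV

Span: 16.5 V − (-16.5 V) = 33 V.
Required N = ⌈(72.9 − 1.76)/6.02⌉ = ⌈11.817⌉ = 12.
LSB = 33 V / 2^12 = 8.0566 mV.
|e|_max = LSB/2 = 4.03 mV.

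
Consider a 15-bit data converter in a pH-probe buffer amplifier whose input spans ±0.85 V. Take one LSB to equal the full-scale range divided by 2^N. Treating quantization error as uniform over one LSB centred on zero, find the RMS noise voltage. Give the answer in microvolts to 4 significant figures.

14.98 µV

The full-scale span is 0.85 − (-0.85) = 1.7 V.
One LSB is 1.7 V / 32768 = 51.8799 µV.
For a uniform distribution on [−LSB/2, +LSB/2], V_rms = LSB/√12 = 51.8799 µV/3.4641 = 14.98 µV.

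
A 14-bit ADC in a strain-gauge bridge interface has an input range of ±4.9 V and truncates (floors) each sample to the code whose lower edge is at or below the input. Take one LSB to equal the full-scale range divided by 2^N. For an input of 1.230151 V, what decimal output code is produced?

Range = 4.9 − (-4.9) = 9.8 V. LSB = 9.8 V / 2^14 ≈ 0.5981 mV.
V_in − V_min = 1.230151 − (-4.9) = 6.130151 V.
Divide by LSB: 6.130151 × 16384/9.8 = 10248.6116.
Truncating gives code 10248.

10248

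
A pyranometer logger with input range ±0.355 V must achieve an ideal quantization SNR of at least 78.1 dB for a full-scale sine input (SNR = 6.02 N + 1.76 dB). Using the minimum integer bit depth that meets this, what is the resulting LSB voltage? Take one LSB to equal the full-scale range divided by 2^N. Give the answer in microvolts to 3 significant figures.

Span: 0.355 V − (-0.355 V) = 0.71 V.
6.02 N + 1.76 ≥ 78.1 gives N ≥ 12.681, so the minimum integer is 13.
LSB = 0.71 V / 2^13 = 86.7 µV.

86.7 µV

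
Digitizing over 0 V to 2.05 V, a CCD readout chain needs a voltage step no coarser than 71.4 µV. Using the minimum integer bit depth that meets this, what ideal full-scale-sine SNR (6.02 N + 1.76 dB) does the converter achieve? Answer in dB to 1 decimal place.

92.1 dB

Span = 2.05 V.
Required number of levels: 2.05/71.4 µV = 28711; smallest N with 2^N ≥ that is 15.
6.02(15) + 1.76 = 92.06 dB.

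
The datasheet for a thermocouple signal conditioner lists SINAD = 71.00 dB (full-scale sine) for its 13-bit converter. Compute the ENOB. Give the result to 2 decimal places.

ENOB = (SINAD − 1.76) / 6.02 = (71.00 − 1.76) / 6.02 = 69.24 / 6.02 = 11.5017.

11.50 bits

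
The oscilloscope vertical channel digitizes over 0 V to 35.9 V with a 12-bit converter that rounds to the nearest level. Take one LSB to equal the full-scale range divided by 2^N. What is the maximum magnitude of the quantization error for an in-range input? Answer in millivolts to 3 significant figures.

4.38 mV

Range is 35.9 V.
LSB = 35.9 V ÷ 2^12 = 35.9/4096 V = 8.7646 mV.
Worst-case error for round-to-nearest is half an LSB: 4.38 mV.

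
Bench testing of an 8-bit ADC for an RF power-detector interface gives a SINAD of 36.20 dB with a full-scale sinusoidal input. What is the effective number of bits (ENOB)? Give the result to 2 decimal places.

5.72 bits

ENOB = (SINAD − 1.76) / 6.02 = (36.20 − 1.76) / 6.02 = 34.44 / 6.02 = 5.7209.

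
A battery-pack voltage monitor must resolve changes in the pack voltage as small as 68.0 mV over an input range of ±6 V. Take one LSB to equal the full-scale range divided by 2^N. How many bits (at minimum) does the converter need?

8 bits

The full-scale span is 6 − (-6) = 12 V.
Need 2^N ≥ 12 V / 68.0 mV = 176.5 → N_min = 8.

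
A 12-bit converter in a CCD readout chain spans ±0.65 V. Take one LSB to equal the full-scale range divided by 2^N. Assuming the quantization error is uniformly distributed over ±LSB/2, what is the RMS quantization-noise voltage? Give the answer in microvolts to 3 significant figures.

91.6 µV

Range = 0.65 − (-0.65) = 1.3 V.
LSB = 1.3 V ÷ 2^12 = 1.3/4096 V = 317.38 µV.
σ_q = LSB/√12 = 317.38 µV/3.4641 = 91.6 µV.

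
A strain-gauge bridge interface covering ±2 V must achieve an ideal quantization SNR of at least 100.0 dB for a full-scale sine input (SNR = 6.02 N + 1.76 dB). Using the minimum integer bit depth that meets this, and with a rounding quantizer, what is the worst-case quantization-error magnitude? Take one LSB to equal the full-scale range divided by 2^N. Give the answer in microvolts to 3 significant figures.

15.3 µV

Range = 2 − (-2) = 4 V.
Solving 6.02 N ≥ 100.0 − 1.76: N ≥ 16.319. Round up → N = 17.
LSB = 4 V ÷ 2^17 = 4/131072 V = 30.518 µV.
Max error for round-to-nearest is LSB/2 = 15.3 µV.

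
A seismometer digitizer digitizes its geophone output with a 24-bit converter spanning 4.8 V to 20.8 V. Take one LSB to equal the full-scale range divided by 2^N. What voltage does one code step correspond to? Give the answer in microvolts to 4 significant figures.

Range = 20.8 − (4.8) = 16 V.
There are 2^24 = 16777216 steps.
Step size = 16/16777216 V = 0.9537 µV.

0.9537 µV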